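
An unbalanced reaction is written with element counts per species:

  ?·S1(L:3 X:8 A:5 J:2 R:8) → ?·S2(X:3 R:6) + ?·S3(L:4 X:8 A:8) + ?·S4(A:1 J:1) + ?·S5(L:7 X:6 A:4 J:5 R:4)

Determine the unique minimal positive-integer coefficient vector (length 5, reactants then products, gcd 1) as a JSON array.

Coefficients: [5, 6, 2, 5, 1]

L: 5·3 = 15 | 6·0+2·4+5·0+1·7 = 15
X: 5·8 = 40 | 6·3+2·8+5·0+1·6 = 40
A: 5·5 = 25 | 6·0+2·8+5·1+1·4 = 25
J: 5·2 = 10 | 6·0+2·0+5·1+1·5 = 10
R: 5·8 = 40 | 6·6+2·0+5·0+1·4 = 40
gcd(5,6,2,5,1) = 1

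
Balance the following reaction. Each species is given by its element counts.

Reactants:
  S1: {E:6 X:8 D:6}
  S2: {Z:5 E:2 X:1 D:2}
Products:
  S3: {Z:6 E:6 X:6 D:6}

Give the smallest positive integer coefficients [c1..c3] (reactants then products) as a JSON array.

Z: 3·0+6·5 = 30 | 5·6 = 30
E: 3·6+6·2 = 30 | 5·6 = 30
X: 3·8+6·1 = 30 | 5·6 = 30
D: 3·6+6·2 = 30 | 5·6 = 30
gcd(3,6,5) = 1

Coefficients: [3, 6, 5]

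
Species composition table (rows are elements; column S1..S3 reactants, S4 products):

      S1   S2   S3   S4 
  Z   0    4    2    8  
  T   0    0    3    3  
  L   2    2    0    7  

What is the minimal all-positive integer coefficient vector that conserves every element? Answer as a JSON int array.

Coefficients: [4, 3, 2, 2]

Z: 4·0+3·4+2·2 = 16 | 2·8 = 16
T: 4·0+3·0+2·3 = 6 | 2·3 = 6
L: 4·2+3·2+2·0 = 14 | 2·7 = 14
gcd(4,3,2,2) = 1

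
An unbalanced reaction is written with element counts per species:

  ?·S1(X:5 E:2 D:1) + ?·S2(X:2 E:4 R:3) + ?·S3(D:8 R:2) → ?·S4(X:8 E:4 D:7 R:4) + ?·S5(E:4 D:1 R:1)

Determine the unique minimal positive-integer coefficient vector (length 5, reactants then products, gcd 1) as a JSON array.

X: 6·5+5·2+4·0 = 40 | 5·8+3·0 = 40
E: 6·2+5·4+4·0 = 32 | 5·4+3·4 = 32
D: 6·1+5·0+4·8 = 38 | 5·7+3·1 = 38
R: 6·0+5·3+4·2 = 23 | 5·4+3·1 = 23
gcd(6,5,4,5,3) = 1

Coefficients: [6, 5, 4, 5, 3]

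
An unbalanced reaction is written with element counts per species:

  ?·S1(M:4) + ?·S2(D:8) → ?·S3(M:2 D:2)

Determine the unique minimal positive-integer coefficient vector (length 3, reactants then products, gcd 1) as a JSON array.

M: 2·4+1·0 = 8 | 4·2 = 8
D: 2·0+1·8 = 8 | 4·2 = 8
gcd(2,1,4) = 1

Coefficients: [2, 1, 4]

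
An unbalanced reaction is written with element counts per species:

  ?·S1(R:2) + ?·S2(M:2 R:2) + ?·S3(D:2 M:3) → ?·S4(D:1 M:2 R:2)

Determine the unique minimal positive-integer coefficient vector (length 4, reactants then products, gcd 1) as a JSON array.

D: 3·0+1·0+2·2 = 4 | 4·1 = 4
M: 3·0+1·2+2·3 = 8 | 4·2 = 8
R: 3·2+1·2+2·0 = 8 | 4·2 = 8
gcd(3,1,2,4) = 1

Coefficients: [3, 1, 2, 4]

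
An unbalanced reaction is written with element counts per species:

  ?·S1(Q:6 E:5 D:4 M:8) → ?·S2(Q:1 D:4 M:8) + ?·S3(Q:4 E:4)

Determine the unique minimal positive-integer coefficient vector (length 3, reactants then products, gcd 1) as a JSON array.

Q: 4·6 = 24 | 4·1+5·4 = 24
E: 4·5 = 20 | 4·0+5·4 = 20
D: 4·4 = 16 | 4·4+5·0 = 16
M: 4·8 = 32 | 4·8+5·0 = 32
gcd(4,4,5) = 1

Coefficients: [4, 4, 5]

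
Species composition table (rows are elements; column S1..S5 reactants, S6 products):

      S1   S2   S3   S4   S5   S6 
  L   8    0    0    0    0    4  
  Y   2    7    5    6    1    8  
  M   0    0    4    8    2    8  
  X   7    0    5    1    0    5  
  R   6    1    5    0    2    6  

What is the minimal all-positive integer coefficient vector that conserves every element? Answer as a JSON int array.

L: 3·8+1·0+1·0+4·0+6·0 = 24 | 6·4 = 24
Y: 3·2+1·7+1·5+4·6+6·1 = 48 | 6·8 = 48
M: 3·0+1·0+1·4+4·8+6·2 = 48 | 6·8 = 48
X: 3·7+1·0+1·5+4·1+6·0 = 30 | 6·5 = 30
R: 3·6+1·1+1·5+4·0+6·2 = 36 | 6·6 = 36
gcd(3,1,1,4,6,6) = 1

Coefficients: [3, 1, 1, 4, 6, 6]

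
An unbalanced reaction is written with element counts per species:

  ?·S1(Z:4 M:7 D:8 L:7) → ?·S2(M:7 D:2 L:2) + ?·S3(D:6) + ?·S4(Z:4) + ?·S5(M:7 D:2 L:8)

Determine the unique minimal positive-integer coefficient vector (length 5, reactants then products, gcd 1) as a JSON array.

Z: 6·4 = 24 | 1·0+6·0+6·4+5·0 = 24
M: 6·7 = 42 | 1·7+6·0+6·0+5·7 = 42
D: 6·8 = 48 | 1·2+6·6+6·0+5·2 = 48
L: 6·7 = 42 | 1·2+6·0+6·0+5·8 = 42
gcd(6,1,6,6,5) = 1

Coefficients: [6, 1, 6, 6, 5]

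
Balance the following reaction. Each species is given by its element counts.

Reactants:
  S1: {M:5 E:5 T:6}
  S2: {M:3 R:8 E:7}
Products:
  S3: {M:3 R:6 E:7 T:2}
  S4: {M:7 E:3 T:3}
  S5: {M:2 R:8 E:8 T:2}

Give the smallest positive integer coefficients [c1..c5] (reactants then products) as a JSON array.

M: 3·5+5·3 = 30 | 4·3+2·7+2·2 = 30
R: 3·0+5·8 = 40 | 4·6+2·0+2·8 = 40
E: 3·5+5·7 = 50 | 4·7+2·3+2·8 = 50
T: 3·6+5·0 = 18 | 4·2+2·3+2·2 = 18
gcd(3,5,4,2,2) = 1

Coefficients: [3, 5, 4, 2, 2]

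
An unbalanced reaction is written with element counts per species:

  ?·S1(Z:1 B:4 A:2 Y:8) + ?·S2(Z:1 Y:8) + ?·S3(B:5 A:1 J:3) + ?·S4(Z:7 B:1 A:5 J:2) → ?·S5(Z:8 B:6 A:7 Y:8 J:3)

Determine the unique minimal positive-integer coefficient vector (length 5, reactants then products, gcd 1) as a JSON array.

Coefficients: [5, 1, 2, 6, 6]

Z: 5·1+1·1+2·0+6·7 = 48 | 6·8 = 48
B: 5·4+1·0+2·5+6·1 = 36 | 6·6 = 36
A: 5·2+1·0+2·1+6·5 = 42 | 6·7 = 42
Y: 5·8+1·8+2·0+6·0 = 48 | 6·8 = 48
J: 5·0+1·0+2·3+6·2 = 18 | 6·3 = 18
gcd(5,1,2,6,6) = 1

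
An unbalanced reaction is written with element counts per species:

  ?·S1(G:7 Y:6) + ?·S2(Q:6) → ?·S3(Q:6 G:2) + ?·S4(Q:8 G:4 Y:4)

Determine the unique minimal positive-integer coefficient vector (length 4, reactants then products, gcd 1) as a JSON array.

Q: 2·0+5·6 = 30 | 1·6+3·8 = 30
G: 2·7+5·0 = 14 | 1·2+3·4 = 14
Y: 2·6+5·0 = 12 | 1·0+3·4 = 12
gcd(2,5,1,3) = 1

Coefficients: [2, 5, 1, 3]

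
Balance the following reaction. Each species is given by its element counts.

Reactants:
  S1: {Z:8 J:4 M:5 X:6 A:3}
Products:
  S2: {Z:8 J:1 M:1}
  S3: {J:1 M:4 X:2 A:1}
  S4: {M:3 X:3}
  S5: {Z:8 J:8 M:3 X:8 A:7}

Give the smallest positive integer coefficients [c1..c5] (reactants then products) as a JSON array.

Z: 5·8 = 40 | 3·8+1·0+4·0+2·8 = 40
J: 5·4 = 20 | 3·1+1·1+4·0+2·8 = 20
M: 5·5 = 25 | 3·1+1·4+4·3+2·3 = 25
X: 5·6 = 30 | 3·0+1·2+4·3+2·8 = 30
A: 5·3 = 15 | 3·0+1·1+4·0+2·7 = 15
gcd(5,3,1,4,2) = 1

Coefficients: [5, 3, 1, 4, 2]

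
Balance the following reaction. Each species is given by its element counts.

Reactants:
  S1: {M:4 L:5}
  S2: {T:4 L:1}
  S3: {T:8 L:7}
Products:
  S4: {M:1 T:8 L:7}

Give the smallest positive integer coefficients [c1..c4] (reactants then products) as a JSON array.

Coefficients: [1, 2, 3, 4]

M: 1·4+2·0+3·0 = 4 | 4·1 = 4
T: 1·0+2·4+3·8 = 32 | 4·8 = 32
L: 1·5+2·1+3·7 = 28 | 4·7 = 28
gcd(1,2,3,4) = 1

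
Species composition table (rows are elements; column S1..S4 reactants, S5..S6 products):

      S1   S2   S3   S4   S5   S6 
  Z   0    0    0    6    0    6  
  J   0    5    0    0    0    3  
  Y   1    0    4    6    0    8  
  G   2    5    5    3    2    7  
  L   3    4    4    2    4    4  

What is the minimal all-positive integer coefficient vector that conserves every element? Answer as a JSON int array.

Z: 6·0+3·0+1·0+5·6 = 30 | 6·0+5·6 = 30
J: 6·0+3·5+1·0+5·0 = 15 | 6·0+5·3 = 15
Y: 6·1+3·0+1·4+5·6 = 40 | 6·0+5·8 = 40
G: 6·2+3·5+1·5+5·3 = 47 | 6·2+5·7 = 47
L: 6·3+3·4+1·4+5·2 = 44 | 6·4+5·4 = 44
gcd(6,3,1,5,6,5) = 1

Coefficients: [6, 3, 1, 5, 6, 5]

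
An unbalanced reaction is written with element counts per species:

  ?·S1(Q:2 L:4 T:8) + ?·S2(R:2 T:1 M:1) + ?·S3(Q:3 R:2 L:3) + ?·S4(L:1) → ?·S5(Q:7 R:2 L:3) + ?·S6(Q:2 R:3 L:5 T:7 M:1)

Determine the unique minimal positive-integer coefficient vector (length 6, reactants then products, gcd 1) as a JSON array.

Q: 3·2+4·0+3·3+2·0 = 15 | 1·7+4·2 = 15
R: 3·0+4·2+3·2+2·0 = 14 | 1·2+4·3 = 14
L: 3·4+4·0+3·3+2·1 = 23 | 1·3+4·5 = 23
T: 3·8+4·1+3·0+2·0 = 28 | 1·0+4·7 = 28
M: 3·0+4·1+3·0+2·0 = 4 | 1·0+4·1 = 4
gcd(3,4,3,2,1,4) = 1

Coefficients: [3, 4, 3, 2, 1, 4]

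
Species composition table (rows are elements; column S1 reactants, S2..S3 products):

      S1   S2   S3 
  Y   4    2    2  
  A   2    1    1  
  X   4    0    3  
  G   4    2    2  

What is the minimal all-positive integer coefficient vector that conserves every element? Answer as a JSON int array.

Y: 3·4 = 12 | 2·2+4·2 = 12
A: 3·2 = 6 | 2·1+4·1 = 6
X: 3·4 = 12 | 2·0+4·3 = 12
G: 3·4 = 12 | 2·2+4·2 = 12
gcd(3,2,4) = 1

Coefficients: [3, 2, 4]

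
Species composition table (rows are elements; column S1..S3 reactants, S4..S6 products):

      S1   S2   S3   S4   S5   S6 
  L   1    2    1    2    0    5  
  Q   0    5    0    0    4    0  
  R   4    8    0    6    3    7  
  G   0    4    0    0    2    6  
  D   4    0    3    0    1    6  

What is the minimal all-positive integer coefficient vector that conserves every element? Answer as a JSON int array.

Coefficients: [2, 4, 1, 3, 5, 1]

L: 2·1+4·2+1·1 = 11 | 3·2+5·0+1·5 = 11
Q: 2·0+4·5+1·0 = 20 | 3·0+5·4+1·0 = 20
R: 2·4+4·8+1·0 = 40 | 3·6+5·3+1·7 = 40
G: 2·0+4·4+1·0 = 16 | 3·0+5·2+1·6 = 16
D: 2·4+4·0+1·3 = 11 | 3·0+5·1+1·6 = 11
gcd(2,4,1,3,5,1) = 1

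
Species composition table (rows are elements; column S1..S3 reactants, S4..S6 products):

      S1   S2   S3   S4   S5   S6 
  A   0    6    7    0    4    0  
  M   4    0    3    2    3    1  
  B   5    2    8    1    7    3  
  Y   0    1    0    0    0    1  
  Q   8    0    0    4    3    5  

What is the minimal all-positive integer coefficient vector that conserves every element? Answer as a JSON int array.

A: 5·0+1·6+2·7 = 20 | 5·0+5·4+1·0 = 20
M: 5·4+1·0+2·3 = 26 | 5·2+5·3+1·1 = 26
B: 5·5+1·2+2·8 = 43 | 5·1+5·7+1·3 = 43
Y: 5·0+1·1+2·0 = 1 | 5·0+5·0+1·1 = 1
Q: 5·8+1·0+2·0 = 40 | 5·4+5·3+1·5 = 40
gcd(5,1,2,5,5,1) = 1

Coefficients: [5, 1, 2, 5, 5, 1]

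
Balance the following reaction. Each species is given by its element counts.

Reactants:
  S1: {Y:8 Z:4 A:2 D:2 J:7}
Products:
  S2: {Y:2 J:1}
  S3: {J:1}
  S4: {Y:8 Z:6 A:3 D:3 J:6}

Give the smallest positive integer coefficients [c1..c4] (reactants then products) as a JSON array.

Coefficients: [3, 4, 5, 2]

Y: 3·8 = 24 | 4·2+5·0+2·8 = 24
Z: 3·4 = 12 | 4·0+5·0+2·6 = 12
A: 3·2 = 6 | 4·0+5·0+2·3 = 6
D: 3·2 = 6 | 4·0+5·0+2·3 = 6
J: 3·7 = 21 | 4·1+5·1+2·6 = 21
gcd(3,4,5,2) = 1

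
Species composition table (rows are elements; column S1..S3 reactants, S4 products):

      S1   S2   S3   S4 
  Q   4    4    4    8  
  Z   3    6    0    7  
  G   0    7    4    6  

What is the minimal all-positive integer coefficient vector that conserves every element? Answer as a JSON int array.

Coefficients: [3, 2, 1, 3]

Q: 3·4+2·4+1·4 = 24 | 3·8 = 24
Z: 3·3+2·6+1·0 = 21 | 3·7 = 21
G: 3·0+2·7+1·4 = 18 | 3·6 = 18
gcd(3,2,1,3) = 1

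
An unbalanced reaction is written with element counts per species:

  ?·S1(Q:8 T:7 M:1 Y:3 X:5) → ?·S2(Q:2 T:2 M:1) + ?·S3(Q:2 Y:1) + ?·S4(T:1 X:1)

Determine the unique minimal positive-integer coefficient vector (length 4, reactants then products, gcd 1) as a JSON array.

Coefficients: [1, 1, 3, 5]

Q: 1·8 = 8 | 1·2+3·2+5·0 = 8
T: 1·7 = 7 | 1·2+3·0+5·1 = 7
M: 1·1 = 1 | 1·1+3·0+5·0 = 1
Y: 1·3 = 3 | 1·0+3·1+5·0 = 3
X: 1·5 = 5 | 1·0+3·0+5·1 = 5
gcd(1,1,3,5) = 1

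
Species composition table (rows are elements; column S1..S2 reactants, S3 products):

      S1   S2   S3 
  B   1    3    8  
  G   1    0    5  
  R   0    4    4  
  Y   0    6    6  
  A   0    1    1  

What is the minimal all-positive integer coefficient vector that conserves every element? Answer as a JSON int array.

Coefficients: [5, 1, 1]

B: 5·1+1·3 = 8 | 1·8 = 8
G: 5·1+1·0 = 5 | 1·5 = 5
R: 5·0+1·4 = 4 | 1·4 = 4
Y: 5·0+1·6 = 6 | 1·6 = 6
A: 5·0+1·1 = 1 | 1·1 = 1
gcd(5,1,1) = 1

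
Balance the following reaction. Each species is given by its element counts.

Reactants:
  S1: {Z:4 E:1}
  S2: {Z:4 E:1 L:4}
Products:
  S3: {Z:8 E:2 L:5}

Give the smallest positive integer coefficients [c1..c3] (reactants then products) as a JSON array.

Z: 3·4+5·4 = 32 | 4·8 = 32
E: 3·1+5·1 = 8 | 4·2 = 8
L: 3·0+5·4 = 20 | 4·5 = 20
gcd(3,5,4) = 1

Coefficients: [3, 5, 4]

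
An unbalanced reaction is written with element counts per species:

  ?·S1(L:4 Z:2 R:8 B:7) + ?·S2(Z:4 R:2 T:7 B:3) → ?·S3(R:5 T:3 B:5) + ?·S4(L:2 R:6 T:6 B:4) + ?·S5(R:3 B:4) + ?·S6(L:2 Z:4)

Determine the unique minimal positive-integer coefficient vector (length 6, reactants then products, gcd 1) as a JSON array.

L: 4·4+3·0 = 16 | 1·0+3·2+5·0+5·2 = 16
Z: 4·2+3·4 = 20 | 1·0+3·0+5·0+5·4 = 20
R: 4·8+3·2 = 38 | 1·5+3·6+5·3+5·0 = 38
T: 4·0+3·7 = 21 | 1·3+3·6+5·0+5·0 = 21
B: 4·7+3·3 = 37 | 1·5+3·4+5·4+5·0 = 37
gcd(4,3,1,3,5,5) = 1

Coefficients: [4, 3, 1, 3, 5, 5]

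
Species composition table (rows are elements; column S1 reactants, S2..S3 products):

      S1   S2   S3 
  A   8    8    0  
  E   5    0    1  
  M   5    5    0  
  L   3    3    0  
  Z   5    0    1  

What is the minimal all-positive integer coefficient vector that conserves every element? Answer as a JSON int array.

A: 1·8 = 8 | 1·8+5·0 = 8
E: 1·5 = 5 | 1·0+5·1 = 5
M: 1·5 = 5 | 1·5+5·0 = 5
L: 1·3 = 3 | 1·3+5·0 = 3
Z: 1·5 = 5 | 1·0+5·1 = 5
gcd(1,1,5) = 1

Coefficients: [1, 1, 5]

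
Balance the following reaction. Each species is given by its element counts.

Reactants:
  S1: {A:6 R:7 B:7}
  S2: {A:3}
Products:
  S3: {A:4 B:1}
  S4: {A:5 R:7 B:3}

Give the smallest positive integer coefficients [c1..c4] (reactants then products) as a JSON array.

Coefficients: [1, 5, 4, 1]

A: 1·6+5·3 = 21 | 4·4+1·5 = 21
R: 1·7+5·0 = 7 | 4·0+1·7 = 7
B: 1·7+5·0 = 7 | 4·1+1·3 = 7
gcd(1,5,4,1) = 1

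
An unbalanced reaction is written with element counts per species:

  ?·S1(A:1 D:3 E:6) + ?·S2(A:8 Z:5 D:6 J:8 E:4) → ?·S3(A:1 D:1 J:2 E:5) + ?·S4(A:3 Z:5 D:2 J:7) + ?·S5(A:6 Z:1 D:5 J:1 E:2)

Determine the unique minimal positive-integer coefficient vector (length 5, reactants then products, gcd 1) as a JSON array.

Coefficients: [1, 6, 4, 5, 5]

A: 1·1+6·8 = 49 | 4·1+5·3+5·6 = 49
Z: 1·0+6·5 = 30 | 4·0+5·5+5·1 = 30
D: 1·3+6·6 = 39 | 4·1+5·2+5·5 = 39
J: 1·0+6·8 = 48 | 4·2+5·7+5·1 = 48
E: 1·6+6·4 = 30 | 4·5+5·0+5·2 = 30
gcd(1,6,4,5,5) = 1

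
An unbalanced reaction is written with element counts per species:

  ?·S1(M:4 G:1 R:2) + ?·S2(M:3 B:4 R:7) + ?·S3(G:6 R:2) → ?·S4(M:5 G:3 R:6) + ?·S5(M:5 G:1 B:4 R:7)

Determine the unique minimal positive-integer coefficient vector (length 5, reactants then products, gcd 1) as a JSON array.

Coefficients: [5, 5, 1, 2, 5]

M: 5·4+5·3+1·0 = 35 | 2·5+5·5 = 35
G: 5·1+5·0+1·6 = 11 | 2·3+5·1 = 11
B: 5·0+5·4+1·0 = 20 | 2·0+5·4 = 20
R: 5·2+5·7+1·2 = 47 | 2·6+5·7 = 47
gcd(5,5,1,2,5) = 1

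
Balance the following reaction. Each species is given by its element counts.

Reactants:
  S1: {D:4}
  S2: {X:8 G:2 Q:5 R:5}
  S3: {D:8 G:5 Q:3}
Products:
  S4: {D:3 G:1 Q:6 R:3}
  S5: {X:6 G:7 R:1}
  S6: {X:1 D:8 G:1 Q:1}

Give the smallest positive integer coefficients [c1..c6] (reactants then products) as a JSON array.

Coefficients: [5, 3, 5, 4, 3, 6]

X: 5·0+3·8+5·0 = 24 | 4·0+3·6+6·1 = 24
D: 5·4+3·0+5·8 = 60 | 4·3+3·0+6·8 = 60
G: 5·0+3·2+5·5 = 31 | 4·1+3·7+6·1 = 31
Q: 5·0+3·5+5·3 = 30 | 4·6+3·0+6·1 = 30
R: 5·0+3·5+5·0 = 15 | 4·3+3·1+6·0 = 15
gcd(5,3,5,4,3,6) = 1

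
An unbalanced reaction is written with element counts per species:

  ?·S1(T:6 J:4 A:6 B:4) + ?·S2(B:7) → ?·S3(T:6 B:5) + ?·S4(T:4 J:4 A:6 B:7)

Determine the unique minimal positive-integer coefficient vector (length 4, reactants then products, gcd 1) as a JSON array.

T: 3·6+2·0 = 18 | 1·6+3·4 = 18
J: 3·4+2·0 = 12 | 1·0+3·4 = 12
A: 3·6+2·0 = 18 | 1·0+3·6 = 18
B: 3·4+2·7 = 26 | 1·5+3·7 = 26
gcd(3,2,1,3) = 1

Coefficients: [3, 2, 1, 3]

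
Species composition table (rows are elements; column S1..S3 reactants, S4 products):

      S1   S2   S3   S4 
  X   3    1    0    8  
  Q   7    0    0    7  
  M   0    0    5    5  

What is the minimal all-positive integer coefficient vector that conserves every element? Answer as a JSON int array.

Coefficients: [1, 5, 1, 1]

X: 1·3+5·1+1·0 = 8 | 1·8 = 8
Q: 1·7+5·0+1·0 = 7 | 1·7 = 7
M: 1·0+5·0+1·5 = 5 | 1·5 = 5
gcd(1,5,1,1) = 1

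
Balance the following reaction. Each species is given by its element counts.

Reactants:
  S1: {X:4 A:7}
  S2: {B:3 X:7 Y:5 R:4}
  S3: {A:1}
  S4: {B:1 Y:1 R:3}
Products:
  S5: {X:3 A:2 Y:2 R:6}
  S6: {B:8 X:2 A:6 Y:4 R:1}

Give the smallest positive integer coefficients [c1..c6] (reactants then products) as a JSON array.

B: 1·0+1·3+5·0+5·1 = 8 | 3·0+1·8 = 8
X: 1·4+1·7+5·0+5·0 = 11 | 3·3+1·2 = 11
A: 1·7+1·0+5·1+5·0 = 12 | 3·2+1·6 = 12
Y: 1·0+1·5+5·0+5·1 = 10 | 3·2+1·4 = 10
R: 1·0+1·4+5·0+5·3 = 19 | 3·6+1·1 = 19
gcd(1,1,5,5,3,1) = 1

Coefficients: [1, 1, 5, 5, 3, 1]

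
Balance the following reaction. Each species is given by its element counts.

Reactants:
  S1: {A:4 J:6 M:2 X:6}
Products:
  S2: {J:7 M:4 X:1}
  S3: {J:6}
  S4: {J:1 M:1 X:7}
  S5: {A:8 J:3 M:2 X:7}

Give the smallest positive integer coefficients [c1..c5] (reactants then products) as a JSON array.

A: 6·4 = 24 | 1·0+3·0+2·0+3·8 = 24
J: 6·6 = 36 | 1·7+3·6+2·1+3·3 = 36
M: 6·2 = 12 | 1·4+3·0+2·1+3·2 = 12
X: 6·6 = 36 | 1·1+3·0+2·7+3·7 = 36
gcd(6,1,3,2,3) = 1

Coefficients: [6, 1, 3, 2, 3]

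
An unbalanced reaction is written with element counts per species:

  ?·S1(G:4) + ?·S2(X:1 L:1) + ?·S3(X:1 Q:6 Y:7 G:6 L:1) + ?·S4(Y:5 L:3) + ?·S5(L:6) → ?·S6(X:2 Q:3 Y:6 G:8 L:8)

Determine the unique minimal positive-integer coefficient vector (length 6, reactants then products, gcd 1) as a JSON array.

X: 5·0+6·1+2·1+2·0+3·0 = 8 | 4·2 = 8
Q: 5·0+6·0+2·6+2·0+3·0 = 12 | 4·3 = 12
Y: 5·0+6·0+2·7+2·5+3·0 = 24 | 4·6 = 24
G: 5·4+6·0+2·6+2·0+3·0 = 32 | 4·8 = 32
L: 5·0+6·1+2·1+2·3+3·6 = 32 | 4·8 = 32
gcd(5,6,2,2,3,4) = 1

Coefficients: [5, 6, 2, 2, 3, 4]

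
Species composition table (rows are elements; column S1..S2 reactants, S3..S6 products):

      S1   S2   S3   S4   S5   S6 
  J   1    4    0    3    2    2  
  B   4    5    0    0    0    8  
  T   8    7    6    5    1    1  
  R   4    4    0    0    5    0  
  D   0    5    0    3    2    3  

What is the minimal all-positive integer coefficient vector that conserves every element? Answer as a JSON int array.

J: 1·1+4·4 = 17 | 4·0+1·3+4·2+3·2 = 17
B: 1·4+4·5 = 24 | 4·0+1·0+4·0+3·8 = 24
T: 1·8+4·7 = 36 | 4·6+1·5+4·1+3·1 = 36
R: 1·4+4·4 = 20 | 4·0+1·0+4·5+3·0 = 20
D: 1·0+4·5 = 20 | 4·0+1·3+4·2+3·3 = 20
gcd(1,4,4,1,4,3) = 1

Coefficients: [1, 4, 4, 1, 4, 3]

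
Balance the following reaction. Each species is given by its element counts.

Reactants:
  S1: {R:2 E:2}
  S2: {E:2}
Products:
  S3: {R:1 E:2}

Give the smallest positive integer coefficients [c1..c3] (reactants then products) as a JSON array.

R: 1·2+1·0 = 2 | 2·1 = 2
E: 1·2+1·2 = 4 | 2·2 = 4
gcd(1,1,2) = 1

Coefficients: [1, 1, 2]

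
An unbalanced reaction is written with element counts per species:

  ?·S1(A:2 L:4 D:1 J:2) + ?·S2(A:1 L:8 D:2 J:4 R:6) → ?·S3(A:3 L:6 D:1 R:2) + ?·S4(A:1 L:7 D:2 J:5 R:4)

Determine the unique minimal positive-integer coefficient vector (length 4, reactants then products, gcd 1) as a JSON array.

Coefficients: [5, 5, 3, 6]

A: 5·2+5·1 = 15 | 3·3+6·1 = 15
L: 5·4+5·8 = 60 | 3·6+6·7 = 60
D: 5·1+5·2 = 15 | 3·1+6·2 = 15
J: 5·2+5·4 = 30 | 3·0+6·5 = 30
R: 5·0+5·6 = 30 | 3·2+6·4 = 30
gcd(5,5,3,6) = 1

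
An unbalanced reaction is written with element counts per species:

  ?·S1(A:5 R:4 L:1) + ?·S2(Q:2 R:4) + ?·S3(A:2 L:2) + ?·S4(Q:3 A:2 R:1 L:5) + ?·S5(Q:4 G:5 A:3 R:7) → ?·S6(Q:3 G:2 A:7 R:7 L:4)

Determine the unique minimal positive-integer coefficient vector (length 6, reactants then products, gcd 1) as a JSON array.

Q: 3·0+2·2+6·0+1·3+2·4 = 15 | 5·3 = 15
G: 3·0+2·0+6·0+1·0+2·5 = 10 | 5·2 = 10
A: 3·5+2·0+6·2+1·2+2·3 = 35 | 5·7 = 35
R: 3·4+2·4+6·0+1·1+2·7 = 35 | 5·7 = 35
L: 3·1+2·0+6·2+1·5+2·0 = 20 | 5·4 = 20
gcd(3,2,6,1,2,5) = 1

Coefficients: [3, 2, 6, 1, 2, 5]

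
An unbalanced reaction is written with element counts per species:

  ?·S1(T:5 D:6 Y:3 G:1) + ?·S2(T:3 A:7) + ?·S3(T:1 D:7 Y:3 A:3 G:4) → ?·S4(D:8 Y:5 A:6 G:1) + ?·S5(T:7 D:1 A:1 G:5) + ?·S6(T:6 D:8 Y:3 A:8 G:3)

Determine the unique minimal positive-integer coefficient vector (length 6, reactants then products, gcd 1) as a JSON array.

Coefficients: [4, 6, 6, 3, 2, 5]

T: 4·5+6·3+6·1 = 44 | 3·0+2·7+5·6 = 44
D: 4·6+6·0+6·7 = 66 | 3·8+2·1+5·8 = 66
Y: 4·3+6·0+6·3 = 30 | 3·5+2·0+5·3 = 30
A: 4·0+6·7+6·3 = 60 | 3·6+2·1+5·8 = 60
G: 4·1+6·0+6·4 = 28 | 3·1+2·5+5·3 = 28
gcd(4,6,6,3,2,5) = 1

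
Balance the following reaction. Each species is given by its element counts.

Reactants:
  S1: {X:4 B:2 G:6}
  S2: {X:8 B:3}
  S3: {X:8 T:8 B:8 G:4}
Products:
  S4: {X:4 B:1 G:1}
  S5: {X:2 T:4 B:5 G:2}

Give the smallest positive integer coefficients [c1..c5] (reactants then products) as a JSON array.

Coefficients: [1, 2, 1, 6, 2]

X: 1·4+2·8+1·8 = 28 | 6·4+2·2 = 28
T: 1·0+2·0+1·8 = 8 | 6·0+2·4 = 8
B: 1·2+2·3+1·8 = 16 | 6·1+2·5 = 16
G: 1·6+2·0+1·4 = 10 | 6·1+2·2 = 10
gcd(1,2,1,6,2) = 1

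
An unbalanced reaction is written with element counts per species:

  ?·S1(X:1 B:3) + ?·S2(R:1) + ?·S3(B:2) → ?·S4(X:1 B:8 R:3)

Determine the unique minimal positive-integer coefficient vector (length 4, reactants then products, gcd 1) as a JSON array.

Coefficients: [2, 6, 5, 2]

X: 2·1+6·0+5·0 = 2 | 2·1 = 2
B: 2·3+6·0+5·2 = 16 | 2·8 = 16
R: 2·0+6·1+5·0 = 6 | 2·3 = 6
gcd(2,6,5,2) = 1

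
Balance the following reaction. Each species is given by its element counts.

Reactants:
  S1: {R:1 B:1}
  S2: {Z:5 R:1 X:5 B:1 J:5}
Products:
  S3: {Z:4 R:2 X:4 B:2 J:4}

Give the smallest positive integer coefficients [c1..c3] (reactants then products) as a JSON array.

Z: 6·0+4·5 = 20 | 5·4 = 20
R: 6·1+4·1 = 10 | 5·2 = 10
X: 6·0+4·5 = 20 | 5·4 = 20
B: 6·1+4·1 = 10 | 5·2 = 10
J: 6·0+4·5 = 20 | 5·4 = 20
gcd(6,4,5) = 1

Coefficients: [6, 4, 5]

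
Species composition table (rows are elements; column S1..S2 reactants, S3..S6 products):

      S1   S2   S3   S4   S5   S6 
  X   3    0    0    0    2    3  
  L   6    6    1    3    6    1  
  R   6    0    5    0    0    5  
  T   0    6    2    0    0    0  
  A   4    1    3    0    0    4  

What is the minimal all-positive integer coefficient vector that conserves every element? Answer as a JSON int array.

Coefficients: [5, 1, 3, 4, 3, 3]

X: 5·3+1·0 = 15 | 3·0+4·0+3·2+3·3 = 15
L: 5·6+1·6 = 36 | 3·1+4·3+3·6+3·1 = 36
R: 5·6+1·0 = 30 | 3·5+4·0+3·0+3·5 = 30
T: 5·0+1·6 = 6 | 3·2+4·0+3·0+3·0 = 6
A: 5·4+1·1 = 21 | 3·3+4·0+3·0+3·4 = 21
gcd(5,1,3,4,3,3) = 1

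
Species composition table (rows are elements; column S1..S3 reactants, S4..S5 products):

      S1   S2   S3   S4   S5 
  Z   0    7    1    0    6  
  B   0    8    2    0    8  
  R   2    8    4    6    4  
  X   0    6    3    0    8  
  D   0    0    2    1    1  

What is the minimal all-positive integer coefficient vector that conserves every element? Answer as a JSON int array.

Coefficients: [5, 2, 4, 5, 3]

Z: 5·0+2·7+4·1 = 18 | 5·0+3·6 = 18
B: 5·0+2·8+4·2 = 24 | 5·0+3·8 = 24
R: 5·2+2·8+4·4 = 42 | 5·6+3·4 = 42
X: 5·0+2·6+4·3 = 24 | 5·0+3·8 = 24
D: 5·0+2·0+4·2 = 8 | 5·1+3·1 = 8
gcd(5,2,4,5,3) = 1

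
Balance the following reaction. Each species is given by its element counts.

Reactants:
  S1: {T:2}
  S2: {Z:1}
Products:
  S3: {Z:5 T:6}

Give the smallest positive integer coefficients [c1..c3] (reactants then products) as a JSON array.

Z: 3·0+5·1 = 5 | 1·5 = 5
T: 3·2+5·0 = 6 | 1·6 = 6
gcd(3,5,1) = 1

Coefficients: [3, 5, 1]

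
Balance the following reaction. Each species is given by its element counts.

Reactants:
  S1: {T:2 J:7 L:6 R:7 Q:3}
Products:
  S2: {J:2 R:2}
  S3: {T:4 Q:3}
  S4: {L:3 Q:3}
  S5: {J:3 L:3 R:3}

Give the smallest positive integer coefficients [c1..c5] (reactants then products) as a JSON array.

T: 4·2 = 8 | 5·0+2·4+2·0+6·0 = 8
J: 4·7 = 28 | 5·2+2·0+2·0+6·3 = 28
L: 4·6 = 24 | 5·0+2·0+2·3+6·3 = 24
R: 4·7 = 28 | 5·2+2·0+2·0+6·3 = 28
Q: 4·3 = 12 | 5·0+2·3+2·3+6·0 = 12
gcd(4,5,2,2,6) = 1

Coefficients: [4, 5, 2, 2, 6]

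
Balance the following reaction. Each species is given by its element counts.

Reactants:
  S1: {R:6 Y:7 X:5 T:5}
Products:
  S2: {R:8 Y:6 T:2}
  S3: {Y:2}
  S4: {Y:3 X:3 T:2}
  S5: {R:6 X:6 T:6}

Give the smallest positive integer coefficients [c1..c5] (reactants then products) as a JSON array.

Coefficients: [6, 3, 3, 6, 2]

R: 6·6 = 36 | 3·8+3·0+6·0+2·6 = 36
Y: 6·7 = 42 | 3·6+3·2+6·3+2·0 = 42
X: 6·5 = 30 | 3·0+3·0+6·3+2·6 = 30
T: 6·5 = 30 | 3·2+3·0+6·2+2·6 = 30
gcd(6,3,3,6,2) = 1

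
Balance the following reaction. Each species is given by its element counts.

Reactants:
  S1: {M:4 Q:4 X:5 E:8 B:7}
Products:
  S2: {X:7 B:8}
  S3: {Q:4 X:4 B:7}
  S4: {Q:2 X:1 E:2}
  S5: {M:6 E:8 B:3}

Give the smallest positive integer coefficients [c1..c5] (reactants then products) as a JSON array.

M: 3·4 = 12 | 1·0+1·0+4·0+2·6 = 12
Q: 3·4 = 12 | 1·0+1·4+4·2+2·0 = 12
X: 3·5 = 15 | 1·7+1·4+4·1+2·0 = 15
E: 3·8 = 24 | 1·0+1·0+4·2+2·8 = 24
B: 3·7 = 21 | 1·8+1·7+4·0+2·3 = 21
gcd(3,1,1,4,2) = 1

Coefficients: [3, 1, 1, 4, 2]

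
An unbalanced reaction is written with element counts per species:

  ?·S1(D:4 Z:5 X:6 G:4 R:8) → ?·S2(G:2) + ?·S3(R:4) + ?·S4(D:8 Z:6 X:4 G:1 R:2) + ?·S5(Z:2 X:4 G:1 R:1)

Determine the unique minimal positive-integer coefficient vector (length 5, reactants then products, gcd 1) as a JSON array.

D: 4·4 = 16 | 5·0+6·0+2·8+4·0 = 16
Z: 4·5 = 20 | 5·0+6·0+2·6+4·2 = 20
X: 4·6 = 24 | 5·0+6·0+2·4+4·4 = 24
G: 4·4 = 16 | 5·2+6·0+2·1+4·1 = 16
R: 4·8 = 32 | 5·0+6·4+2·2+4·1 = 32
gcd(4,5,6,2,4) = 1

Coefficients: [4, 5, 6, 2, 4]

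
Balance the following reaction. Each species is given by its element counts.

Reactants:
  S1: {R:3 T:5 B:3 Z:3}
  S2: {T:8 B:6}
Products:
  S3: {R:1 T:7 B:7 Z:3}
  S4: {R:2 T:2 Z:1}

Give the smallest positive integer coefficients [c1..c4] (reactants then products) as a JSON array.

R: 5·3+1·0 = 15 | 3·1+6·2 = 15
T: 5·5+1·8 = 33 | 3·7+6·2 = 33
B: 5·3+1·6 = 21 | 3·7+6·0 = 21
Z: 5·3+1·0 = 15 | 3·3+6·1 = 15
gcd(5,1,3,6) = 1

Coefficients: [5, 1, 3, 6]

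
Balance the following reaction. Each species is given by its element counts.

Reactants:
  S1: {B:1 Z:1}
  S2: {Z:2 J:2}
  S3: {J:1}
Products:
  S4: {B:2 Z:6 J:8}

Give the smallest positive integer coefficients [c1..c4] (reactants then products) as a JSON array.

B: 2·1+2·0+4·0 = 2 | 1·2 = 2
Z: 2·1+2·2+4·0 = 6 | 1·6 = 6
J: 2·0+2·2+4·1 = 8 | 1·8 = 8
gcd(2,2,4,1) = 1

Coefficients: [2, 2, 4, 1]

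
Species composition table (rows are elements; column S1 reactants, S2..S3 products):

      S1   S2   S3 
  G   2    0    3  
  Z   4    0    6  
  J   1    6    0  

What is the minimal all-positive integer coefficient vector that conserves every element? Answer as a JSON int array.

G: 6·2 = 12 | 1·0+4·3 = 12
Z: 6·4 = 24 | 1·0+4·6 = 24
J: 6·1 = 6 | 1·6+4·0 = 6
gcd(6,1,4) = 1

Coefficients: [6, 1, 4]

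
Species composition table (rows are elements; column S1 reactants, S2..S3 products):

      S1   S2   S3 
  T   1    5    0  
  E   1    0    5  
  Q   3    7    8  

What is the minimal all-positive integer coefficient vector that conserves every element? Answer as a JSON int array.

T: 5·1 = 5 | 1·5+1·0 = 5
E: 5·1 = 5 | 1·0+1·5 = 5
Q: 5·3 = 15 | 1·7+1·8 = 15
gcd(5,1,1) = 1

Coefficients: [5, 1, 1]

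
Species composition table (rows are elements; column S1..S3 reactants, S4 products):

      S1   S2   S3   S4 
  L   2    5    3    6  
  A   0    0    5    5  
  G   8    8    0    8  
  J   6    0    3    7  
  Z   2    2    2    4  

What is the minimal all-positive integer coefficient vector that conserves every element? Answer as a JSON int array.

Coefficients: [2, 1, 3, 3]

L: 2·2+1·5+3·3 = 18 | 3·6 = 18
A: 2·0+1·0+3·5 = 15 | 3·5 = 15
G: 2·8+1·8+3·0 = 24 | 3·8 = 24
J: 2·6+1·0+3·3 = 21 | 3·7 = 21
Z: 2·2+1·2+3·2 = 12 | 3·4 = 12
gcd(2,1,3,3) = 1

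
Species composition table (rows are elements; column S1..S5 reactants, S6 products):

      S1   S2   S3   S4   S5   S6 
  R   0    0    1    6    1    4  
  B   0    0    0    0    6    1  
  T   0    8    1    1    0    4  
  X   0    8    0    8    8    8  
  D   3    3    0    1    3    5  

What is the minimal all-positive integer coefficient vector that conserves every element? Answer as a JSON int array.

Coefficients: [6, 2, 5, 3, 1, 6]

R: 6·0+2·0+5·1+3·6+1·1 = 24 | 6·4 = 24
B: 6·0+2·0+5·0+3·0+1·6 = 6 | 6·1 = 6
T: 6·0+2·8+5·1+3·1+1·0 = 24 | 6·4 = 24
X: 6·0+2·8+5·0+3·8+1·8 = 48 | 6·8 = 48
D: 6·3+2·3+5·0+3·1+1·3 = 30 | 6·5 = 30
gcd(6,2,5,3,1,6) = 1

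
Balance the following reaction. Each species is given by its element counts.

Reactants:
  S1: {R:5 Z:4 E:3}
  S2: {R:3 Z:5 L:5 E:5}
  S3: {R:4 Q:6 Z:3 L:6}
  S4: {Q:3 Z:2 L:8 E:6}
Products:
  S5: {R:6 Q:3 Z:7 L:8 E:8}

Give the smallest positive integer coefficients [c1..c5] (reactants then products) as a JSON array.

Coefficients: [4, 2, 1, 3, 5]

R: 4·5+2·3+1·4+3·0 = 30 | 5·6 = 30
Q: 4·0+2·0+1·6+3·3 = 15 | 5·3 = 15
Z: 4·4+2·5+1·3+3·2 = 35 | 5·7 = 35
L: 4·0+2·5+1·6+3·8 = 40 | 5·8 = 40
E: 4·3+2·5+1·0+3·6 = 40 | 5·8 = 40
gcd(4,2,1,3,5) = 1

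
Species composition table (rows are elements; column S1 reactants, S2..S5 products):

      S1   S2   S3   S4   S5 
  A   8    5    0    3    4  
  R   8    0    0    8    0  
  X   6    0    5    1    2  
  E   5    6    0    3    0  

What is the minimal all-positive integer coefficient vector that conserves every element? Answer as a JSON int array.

A: 6·8 = 48 | 2·5+4·0+6·3+5·4 = 48
R: 6·8 = 48 | 2·0+4·0+6·8+5·0 = 48
X: 6·6 = 36 | 2·0+4·5+6·1+5·2 = 36
E: 6·5 = 30 | 2·6+4·0+6·3+5·0 = 30
gcd(6,2,4,6,5) = 1

Coefficients: [6, 2, 4, 6, 5]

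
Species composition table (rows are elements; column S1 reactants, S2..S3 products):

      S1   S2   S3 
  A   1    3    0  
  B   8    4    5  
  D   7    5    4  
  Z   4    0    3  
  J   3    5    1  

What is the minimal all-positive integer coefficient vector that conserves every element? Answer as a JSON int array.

Coefficients: [3, 1, 4]

A: 3·1 = 3 | 1·3+4·0 = 3
B: 3·8 = 24 | 1·4+4·5 = 24
D: 3·7 = 21 | 1·5+4·4 = 21
Z: 3·4 = 12 | 1·0+4·3 = 12
J: 3·3 = 9 | 1·5+4·1 = 9
gcd(3,1,4) = 1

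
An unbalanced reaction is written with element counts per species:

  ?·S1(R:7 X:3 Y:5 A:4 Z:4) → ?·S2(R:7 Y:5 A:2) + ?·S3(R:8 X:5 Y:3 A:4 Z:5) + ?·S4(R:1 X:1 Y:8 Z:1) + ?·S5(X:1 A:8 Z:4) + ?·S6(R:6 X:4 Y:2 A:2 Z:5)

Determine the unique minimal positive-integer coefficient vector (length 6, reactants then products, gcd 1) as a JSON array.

Coefficients: [5, 2, 1, 1, 1, 2]

R: 5·7 = 35 | 2·7+1·8+1·1+1·0+2·6 = 35
X: 5·3 = 15 | 2·0+1·5+1·1+1·1+2·4 = 15
Y: 5·5 = 25 | 2·5+1·3+1·8+1·0+2·2 = 25
A: 5·4 = 20 | 2·2+1·4+1·0+1·8+2·2 = 20
Z: 5·4 = 20 | 2·0+1·5+1·1+1·4+2·5 = 20
gcd(5,2,1,1,1,2) = 1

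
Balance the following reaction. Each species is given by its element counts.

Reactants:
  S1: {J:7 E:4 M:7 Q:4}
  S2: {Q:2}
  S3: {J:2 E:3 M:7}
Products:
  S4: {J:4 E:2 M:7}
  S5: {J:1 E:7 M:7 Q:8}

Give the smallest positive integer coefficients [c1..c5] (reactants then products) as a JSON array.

Coefficients: [1, 2, 3, 3, 1]

J: 1·7+2·0+3·2 = 13 | 3·4+1·1 = 13
E: 1·4+2·0+3·3 = 13 | 3·2+1·7 = 13
M: 1·7+2·0+3·7 = 28 | 3·7+1·7 = 28
Q: 1·4+2·2+3·0 = 8 | 3·0+1·8 = 8
gcd(1,2,3,3,1) = 1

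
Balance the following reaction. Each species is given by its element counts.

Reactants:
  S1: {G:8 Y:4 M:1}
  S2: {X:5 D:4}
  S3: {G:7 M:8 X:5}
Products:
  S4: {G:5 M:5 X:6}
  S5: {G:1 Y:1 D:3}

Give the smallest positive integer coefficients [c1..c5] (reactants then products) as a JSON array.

Coefficients: [1, 3, 3, 5, 4]

G: 1·8+3·0+3·7 = 29 | 5·5+4·1 = 29
Y: 1·4+3·0+3·0 = 4 | 5·0+4·1 = 4
M: 1·1+3·0+3·8 = 25 | 5·5+4·0 = 25
X: 1·0+3·5+3·5 = 30 | 5·6+4·0 = 30
D: 1·0+3·4+3·0 = 12 | 5·0+4·3 = 12
gcd(1,3,3,5,4) = 1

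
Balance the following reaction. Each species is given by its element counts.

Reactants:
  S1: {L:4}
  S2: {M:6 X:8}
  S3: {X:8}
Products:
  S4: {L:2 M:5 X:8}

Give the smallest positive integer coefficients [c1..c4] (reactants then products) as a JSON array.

L: 3·4+5·0+1·0 = 12 | 6·2 = 12
M: 3·0+5·6+1·0 = 30 | 6·5 = 30
X: 3·0+5·8+1·8 = 48 | 6·8 = 48
gcd(3,5,1,6) = 1

Coefficients: [3, 5, 1, 6]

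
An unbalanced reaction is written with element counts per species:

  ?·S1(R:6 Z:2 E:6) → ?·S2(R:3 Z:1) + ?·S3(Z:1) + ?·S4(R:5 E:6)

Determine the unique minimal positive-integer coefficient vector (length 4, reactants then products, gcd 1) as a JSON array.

R: 3·6 = 18 | 1·3+5·0+3·5 = 18
Z: 3·2 = 6 | 1·1+5·1+3·0 = 6
E: 3·6 = 18 | 1·0+5·0+3·6 = 18
gcd(3,1,5,3) = 1

Coefficients: [3, 1, 5, 3]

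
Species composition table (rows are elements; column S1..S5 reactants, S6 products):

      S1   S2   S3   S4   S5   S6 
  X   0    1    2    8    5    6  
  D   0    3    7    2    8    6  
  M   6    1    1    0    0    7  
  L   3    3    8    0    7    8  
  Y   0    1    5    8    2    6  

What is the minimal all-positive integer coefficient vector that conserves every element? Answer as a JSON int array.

Coefficients: [6, 5, 1, 3, 1, 6]

X: 6·0+5·1+1·2+3·8+1·5 = 36 | 6·6 = 36
D: 6·0+5·3+1·7+3·2+1·8 = 36 | 6·6 = 36
M: 6·6+5·1+1·1+3·0+1·0 = 42 | 6·7 = 42
L: 6·3+5·3+1·8+3·0+1·7 = 48 | 6·8 = 48
Y: 6·0+5·1+1·5+3·8+1·2 = 36 | 6·6 = 36
gcd(6,5,1,3,1,6) = 1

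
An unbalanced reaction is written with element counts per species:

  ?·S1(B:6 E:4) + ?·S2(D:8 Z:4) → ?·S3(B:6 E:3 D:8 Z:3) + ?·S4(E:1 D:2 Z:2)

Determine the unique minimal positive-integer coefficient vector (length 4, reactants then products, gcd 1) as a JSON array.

B: 4·6+5·0 = 24 | 4·6+4·0 = 24
E: 4·4+5·0 = 16 | 4·3+4·1 = 16
D: 4·0+5·8 = 40 | 4·8+4·2 = 40
Z: 4·0+5·4 = 20 | 4·3+4·2 = 20
gcd(4,5,4,4) = 1

Coefficients: [4, 5, 4, 4]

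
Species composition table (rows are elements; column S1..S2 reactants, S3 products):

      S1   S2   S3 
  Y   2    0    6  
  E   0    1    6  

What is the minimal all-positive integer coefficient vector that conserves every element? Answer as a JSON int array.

Coefficients: [3, 6, 1]

Y: 3·2+6·0 = 6 | 1·6 = 6
E: 3·0+6·1 = 6 | 1·6 = 6
gcd(3,6,1) = 1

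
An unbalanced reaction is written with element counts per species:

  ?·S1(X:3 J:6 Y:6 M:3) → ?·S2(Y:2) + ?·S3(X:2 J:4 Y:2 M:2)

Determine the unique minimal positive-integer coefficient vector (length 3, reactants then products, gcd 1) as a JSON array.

X: 2·3 = 6 | 3·0+3·2 = 6
J: 2·6 = 12 | 3·0+3·4 = 12
Y: 2·6 = 12 | 3·2+3·2 = 12
M: 2·3 = 6 | 3·0+3·2 = 6
gcd(2,3,3) = 1

Coefficients: [2, 3, 3]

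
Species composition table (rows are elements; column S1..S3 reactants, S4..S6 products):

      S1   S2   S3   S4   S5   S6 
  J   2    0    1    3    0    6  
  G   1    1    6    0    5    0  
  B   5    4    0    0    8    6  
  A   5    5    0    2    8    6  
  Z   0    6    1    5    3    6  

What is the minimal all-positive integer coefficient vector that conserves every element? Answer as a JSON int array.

J: 6·2+6·0+3·1 = 15 | 3·3+6·0+1·6 = 15
G: 6·1+6·1+3·6 = 30 | 3·0+6·5+1·0 = 30
B: 6·5+6·4+3·0 = 54 | 3·0+6·8+1·6 = 54
A: 6·5+6·5+3·0 = 60 | 3·2+6·8+1·6 = 60
Z: 6·0+6·6+3·1 = 39 | 3·5+6·3+1·6 = 39
gcd(6,6,3,3,6,1) = 1

Coefficients: [6, 6, 3, 3, 6, 1]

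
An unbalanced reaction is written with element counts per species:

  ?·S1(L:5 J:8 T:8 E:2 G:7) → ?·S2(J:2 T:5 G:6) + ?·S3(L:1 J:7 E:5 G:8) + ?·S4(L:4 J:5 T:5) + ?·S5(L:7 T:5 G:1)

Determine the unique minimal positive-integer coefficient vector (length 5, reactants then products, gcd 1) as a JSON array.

L: 5·5 = 25 | 3·0+2·1+4·4+1·7 = 25
J: 5·8 = 40 | 3·2+2·7+4·5+1·0 = 40
T: 5·8 = 40 | 3·5+2·0+4·5+1·5 = 40
E: 5·2 = 10 | 3·0+2·5+4·0+1·0 = 10
G: 5·7 = 35 | 3·6+2·8+4·0+1·1 = 35
gcd(5,3,2,4,1) = 1

Coefficients: [5, 3, 2, 4, 1]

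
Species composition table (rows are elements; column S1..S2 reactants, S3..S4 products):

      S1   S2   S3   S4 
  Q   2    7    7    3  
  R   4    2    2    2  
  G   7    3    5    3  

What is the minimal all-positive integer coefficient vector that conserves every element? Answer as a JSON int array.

Q: 2·2+3·7 = 25 | 1·7+6·3 = 25
R: 2·4+3·2 = 14 | 1·2+6·2 = 14
G: 2·7+3·3 = 23 | 1·5+6·3 = 23
gcd(2,3,1,6) = 1

Coefficients: [2, 3, 1, 6]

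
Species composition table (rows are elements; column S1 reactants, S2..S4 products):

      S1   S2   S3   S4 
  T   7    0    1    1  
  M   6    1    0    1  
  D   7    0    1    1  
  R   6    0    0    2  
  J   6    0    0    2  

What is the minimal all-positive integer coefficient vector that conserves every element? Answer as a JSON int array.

Coefficients: [1, 3, 4, 3]

T: 1·7 = 7 | 3·0+4·1+3·1 = 7
M: 1·6 = 6 | 3·1+4·0+3·1 = 6
D: 1·7 = 7 | 3·0+4·1+3·1 = 7
R: 1·6 = 6 | 3·0+4·0+3·2 = 6
J: 1·6 = 6 | 3·0+4·0+3·2 = 6
gcd(1,3,4,3) = 1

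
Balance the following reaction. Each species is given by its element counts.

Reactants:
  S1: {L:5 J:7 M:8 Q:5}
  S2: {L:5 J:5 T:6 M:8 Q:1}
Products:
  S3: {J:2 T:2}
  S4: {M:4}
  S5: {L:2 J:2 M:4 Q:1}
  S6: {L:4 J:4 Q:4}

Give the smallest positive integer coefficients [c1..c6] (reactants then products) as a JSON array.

Coefficients: [3, 1, 3, 4, 4, 3]

L: 3·5+1·5 = 20 | 3·0+4·0+4·2+3·4 = 20
J: 3·7+1·5 = 26 | 3·2+4·0+4·2+3·4 = 26
T: 3·0+1·6 = 6 | 3·2+4·0+4·0+3·0 = 6
M: 3·8+1·8 = 32 | 3·0+4·4+4·4+3·0 = 32
Q: 3·5+1·1 = 16 | 3·0+4·0+4·1+3·4 = 16
gcd(3,1,3,4,4,3) = 1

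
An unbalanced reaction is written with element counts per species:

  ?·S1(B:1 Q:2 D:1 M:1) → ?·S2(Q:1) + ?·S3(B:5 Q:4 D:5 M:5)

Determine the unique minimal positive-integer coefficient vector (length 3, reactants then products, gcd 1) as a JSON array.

Coefficients: [5, 6, 1]

B: 5·1 = 5 | 6·0+1·5 = 5
Q: 5·2 = 10 | 6·1+1·4 = 10
D: 5·1 = 5 | 6·0+1·5 = 5
M: 5·1 = 5 | 6·0+1·5 = 5
gcd(5,6,1) = 1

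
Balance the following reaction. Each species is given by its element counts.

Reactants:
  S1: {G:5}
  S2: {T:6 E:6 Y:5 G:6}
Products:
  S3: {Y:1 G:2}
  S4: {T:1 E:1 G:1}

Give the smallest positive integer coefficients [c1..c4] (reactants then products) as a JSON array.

Coefficients: [2, 1, 5, 6]

T: 2·0+1·6 = 6 | 5·0+6·1 = 6
E: 2·0+1·6 = 6 | 5·0+6·1 = 6
Y: 2·0+1·5 = 5 | 5·1+6·0 = 5
G: 2·5+1·6 = 16 | 5·2+6·1 = 16
gcd(2,1,5,6) = 1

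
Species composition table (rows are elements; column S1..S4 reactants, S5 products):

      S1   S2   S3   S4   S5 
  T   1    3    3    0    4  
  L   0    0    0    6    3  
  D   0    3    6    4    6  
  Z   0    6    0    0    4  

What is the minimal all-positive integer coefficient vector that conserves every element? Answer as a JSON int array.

Coefficients: [6, 4, 2, 3, 6]

T: 6·1+4·3+2·3+3·0 = 24 | 6·4 = 24
L: 6·0+4·0+2·0+3·6 = 18 | 6·3 = 18
D: 6·0+4·3+2·6+3·4 = 36 | 6·6 = 36
Z: 6·0+4·6+2·0+3·0 = 24 | 6·4 = 24
gcd(6,4,2,3,6) = 1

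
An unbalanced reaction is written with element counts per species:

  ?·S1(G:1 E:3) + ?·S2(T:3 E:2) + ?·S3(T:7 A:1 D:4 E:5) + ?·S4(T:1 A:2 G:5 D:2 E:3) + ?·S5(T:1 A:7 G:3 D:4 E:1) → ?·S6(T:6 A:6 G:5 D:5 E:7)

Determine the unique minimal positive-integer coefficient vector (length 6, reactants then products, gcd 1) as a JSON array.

T: 3·0+5·3+2·7+3·1+4·1 = 36 | 6·6 = 36
A: 3·0+5·0+2·1+3·2+4·7 = 36 | 6·6 = 36
G: 3·1+5·0+2·0+3·5+4·3 = 30 | 6·5 = 30
D: 3·0+5·0+2·4+3·2+4·4 = 30 | 6·5 = 30
E: 3·3+5·2+2·5+3·3+4·1 = 42 | 6·7 = 42
gcd(3,5,2,3,4,6) = 1

Coefficients: [3, 5, 2, 3, 4, 6]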